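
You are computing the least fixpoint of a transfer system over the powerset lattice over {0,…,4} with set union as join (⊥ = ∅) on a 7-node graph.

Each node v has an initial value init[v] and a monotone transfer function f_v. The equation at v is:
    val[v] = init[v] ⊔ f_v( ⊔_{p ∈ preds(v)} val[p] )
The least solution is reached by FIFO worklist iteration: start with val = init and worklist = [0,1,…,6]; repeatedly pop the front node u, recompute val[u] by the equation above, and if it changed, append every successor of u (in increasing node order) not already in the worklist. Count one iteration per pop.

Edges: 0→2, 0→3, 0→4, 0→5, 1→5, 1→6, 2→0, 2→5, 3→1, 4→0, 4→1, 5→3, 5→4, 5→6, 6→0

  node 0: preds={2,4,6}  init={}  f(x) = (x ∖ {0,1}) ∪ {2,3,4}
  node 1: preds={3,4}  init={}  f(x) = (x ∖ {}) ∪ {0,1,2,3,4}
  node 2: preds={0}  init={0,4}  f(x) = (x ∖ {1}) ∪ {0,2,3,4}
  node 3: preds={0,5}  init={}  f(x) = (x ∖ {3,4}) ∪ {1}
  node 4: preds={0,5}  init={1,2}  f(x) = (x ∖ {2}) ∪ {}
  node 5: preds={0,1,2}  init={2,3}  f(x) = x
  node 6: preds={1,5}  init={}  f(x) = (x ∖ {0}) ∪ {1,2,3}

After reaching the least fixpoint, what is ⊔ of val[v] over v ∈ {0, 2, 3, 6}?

{0,1,2,3,4}

Trace (13 dequeues):
  [1] u=0 | in {0,1,2,4} | out {2,3,4} | prev {} | push {}
  [2] u=1 | in {1,2} | out {0,1,2,3,4} | prev {} | push {}
  [3] u=2 | in {2,3,4} | out {0,2,3,4} | prev {0,4} | push {0}
  [4] u=3 | in {2,3,4} | out {1,2} | prev {} | push {1}
  [5] u=4 | in {2,3,4} | out {1,2,3,4} | prev {1,2} | push {}
  [6] u=5 | in {0,1,2,3,4} | out {0,1,2,3,4} | prev {2,3} | push {3,4}
  [7] u=6 | in {0,1,2,3,4} | out {1,2,3,4} | prev {} | push {}
  [8] u=0 | in {0,1,2,3,4} | out {2,3,4} | ==
  [9] u=1 | in {1,2,3,4} | out {0,1,2,3,4} | ==
  [10] u=3 | in {0,1,2,3,4} | out {0,1,2} | prev {1,2} | push {1}
  [11] u=4 | in {0,1,2,3,4} | out {0,1,2,3,4} | prev {1,2,3,4} | push {0}
  [12] u=1 | in {0,1,2,3,4} | out {0,1,2,3,4} | ==
  [13] u=0 | in {0,1,2,3,4} | out {2,3,4} | ==

Converged values:
  [0] {2,3,4}
  [1] {0,1,2,3,4}
  [2] {0,2,3,4}
  [3] {0,1,2}
  [4] {0,1,2,3,4}
  [5] {0,1,2,3,4}
  [6] {1,2,3,4}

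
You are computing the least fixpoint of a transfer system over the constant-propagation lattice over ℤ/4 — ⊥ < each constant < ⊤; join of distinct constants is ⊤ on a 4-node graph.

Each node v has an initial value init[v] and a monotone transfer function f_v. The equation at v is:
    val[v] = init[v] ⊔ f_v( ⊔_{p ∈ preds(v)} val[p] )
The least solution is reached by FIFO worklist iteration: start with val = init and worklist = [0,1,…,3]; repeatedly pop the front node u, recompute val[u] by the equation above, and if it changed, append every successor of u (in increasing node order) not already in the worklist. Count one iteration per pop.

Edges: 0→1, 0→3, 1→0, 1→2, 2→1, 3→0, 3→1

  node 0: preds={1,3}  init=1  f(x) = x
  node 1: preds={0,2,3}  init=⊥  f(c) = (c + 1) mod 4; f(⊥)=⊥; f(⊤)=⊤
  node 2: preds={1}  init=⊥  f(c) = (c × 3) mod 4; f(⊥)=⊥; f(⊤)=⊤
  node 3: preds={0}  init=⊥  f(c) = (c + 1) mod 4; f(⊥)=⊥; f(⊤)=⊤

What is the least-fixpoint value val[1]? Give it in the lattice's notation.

Worklist (10 pops):
  #1 pop 0: in=⊥ → 1 (no change)
  #2 pop 1: in=1 → 2 (was ⊥); enqueue [0]
  #3 pop 2: in=2 → 2 (was ⊥); enqueue [1]
  #4 pop 3: in=1 → 2 (was ⊥); enqueue []
  #5 pop 0: in=2 → ⊤ (was 1); enqueue [3]
  #6 pop 1: in=⊤ → ⊤ (was 2); enqueue [0,2]
  #7 pop 3: in=⊤ → ⊤ (was 2); enqueue [1]
  #8 pop 0: in=⊤ → ⊤ (no change)
  #9 pop 2: in=⊤ → ⊤ (was 2); enqueue []
  #10 pop 1: in=⊤ → ⊤ (no change)

Fixpoint:
  val[0] = ⊤
  val[1] = ⊤
  val[2] = ⊤
  val[3] = ⊤

⊤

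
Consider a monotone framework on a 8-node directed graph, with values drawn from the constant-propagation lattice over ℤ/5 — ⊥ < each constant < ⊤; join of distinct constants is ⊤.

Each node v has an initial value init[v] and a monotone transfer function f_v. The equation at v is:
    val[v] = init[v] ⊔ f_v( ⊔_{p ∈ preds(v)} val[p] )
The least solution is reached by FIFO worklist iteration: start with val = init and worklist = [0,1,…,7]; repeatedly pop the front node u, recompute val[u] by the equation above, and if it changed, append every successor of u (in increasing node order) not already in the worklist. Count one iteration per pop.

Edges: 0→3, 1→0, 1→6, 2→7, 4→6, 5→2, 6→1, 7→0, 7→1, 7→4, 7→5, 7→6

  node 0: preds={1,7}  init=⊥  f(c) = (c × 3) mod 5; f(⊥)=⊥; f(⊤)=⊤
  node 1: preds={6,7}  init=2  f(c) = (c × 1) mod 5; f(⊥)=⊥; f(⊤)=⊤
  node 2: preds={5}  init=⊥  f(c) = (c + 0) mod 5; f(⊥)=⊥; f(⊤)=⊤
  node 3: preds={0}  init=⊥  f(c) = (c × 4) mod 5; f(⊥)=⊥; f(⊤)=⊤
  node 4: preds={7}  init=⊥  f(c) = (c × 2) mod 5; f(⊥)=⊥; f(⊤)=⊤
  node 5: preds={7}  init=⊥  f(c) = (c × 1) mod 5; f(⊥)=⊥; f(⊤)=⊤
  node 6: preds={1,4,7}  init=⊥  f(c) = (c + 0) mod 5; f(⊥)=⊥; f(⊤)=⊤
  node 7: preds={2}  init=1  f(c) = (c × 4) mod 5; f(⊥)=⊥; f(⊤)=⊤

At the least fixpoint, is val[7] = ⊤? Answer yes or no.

yes

Iteration log — 19 steps:
  step 1. node 0  ⊔preds=⊤  new=⊤  old=⊥  +wl: 
  step 2. node 1  ⊔preds=1  new=⊤  old=2  +wl: 0
  step 3. node 2  ⊔preds=⊥  new=⊥  stable
  step 4. node 3  ⊔preds=⊤  new=⊤  old=⊥  +wl: 
  step 5. node 4  ⊔preds=1  new=2  old=⊥  +wl: 
  step 6. node 5  ⊔preds=1  new=1  old=⊥  +wl: 2
  step 7. node 6  ⊔preds=⊤  new=⊤  old=⊥  +wl: 1
  step 8. node 7  ⊔preds=⊥  new=1  stable
  step 9. node 0  ⊔preds=⊤  new=⊤  stable
  step 10. node 2  ⊔preds=1  new=1  old=⊥  +wl: 7
  step 11. node 1  ⊔preds=⊤  new=⊤  stable
  step 12. node 7  ⊔preds=1  new=⊤  old=1  +wl: 0,1,4,5,6
  step 13. node 0  ⊔preds=⊤  new=⊤  stable
  step 14. node 1  ⊔preds=⊤  new=⊤  stable
  step 15. node 4  ⊔preds=⊤  new=⊤  old=2  +wl: 
  step 16. node 5  ⊔preds=⊤  new=⊤  old=1  +wl: 2
  step 17. node 6  ⊔preds=⊤  new=⊤  stable
  step 18. node 2  ⊔preds=⊤  new=⊤  old=1  +wl: 7
  step 19. node 7  ⊔preds=⊤  new=⊤  stable

Least fixpoint reached:
  node 0: ⊤
  node 1: ⊤
  node 2: ⊤
  node 3: ⊤
  node 4: ⊤
  node 5: ⊤
  node 6: ⊤
  node 7: ⊤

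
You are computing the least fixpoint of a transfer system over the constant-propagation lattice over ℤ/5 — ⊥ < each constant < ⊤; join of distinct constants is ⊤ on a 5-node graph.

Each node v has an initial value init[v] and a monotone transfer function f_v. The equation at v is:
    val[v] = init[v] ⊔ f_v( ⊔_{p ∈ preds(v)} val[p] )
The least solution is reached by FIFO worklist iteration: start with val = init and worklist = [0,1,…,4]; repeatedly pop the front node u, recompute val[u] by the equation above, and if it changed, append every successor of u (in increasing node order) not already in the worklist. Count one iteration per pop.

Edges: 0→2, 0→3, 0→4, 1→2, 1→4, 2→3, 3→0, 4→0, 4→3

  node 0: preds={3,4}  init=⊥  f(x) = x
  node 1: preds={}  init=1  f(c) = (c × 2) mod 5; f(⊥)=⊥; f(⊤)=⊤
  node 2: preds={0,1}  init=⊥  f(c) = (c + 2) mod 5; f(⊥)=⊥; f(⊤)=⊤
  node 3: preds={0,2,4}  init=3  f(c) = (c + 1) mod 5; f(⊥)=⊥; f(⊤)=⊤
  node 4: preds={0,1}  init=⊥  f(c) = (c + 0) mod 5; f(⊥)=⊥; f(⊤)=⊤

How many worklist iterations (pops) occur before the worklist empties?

Trace (9 dequeues):
  [1] u=0 | in 3 | out 3 | prev ⊥ | push {}
  [2] u=1 | in ⊥ | out 1 | ==
  [3] u=2 | in ⊤ | out ⊤ | prev ⊥ | push {}
  [4] u=3 | in ⊤ | out ⊤ | prev 3 | push {0}
  [5] u=4 | in ⊤ | out ⊤ | prev ⊥ | push {3}
  [6] u=0 | in ⊤ | out ⊤ | prev 3 | push {2,4}
  [7] u=3 | in ⊤ | out ⊤ | ==
  [8] u=2 | in ⊤ | out ⊤ | ==
  [9] u=4 | in ⊤ | out ⊤ | ==

Converged values:
  [0] ⊤
  [1] 1
  [2] ⊤
  [3] ⊤
  [4] ⊤

9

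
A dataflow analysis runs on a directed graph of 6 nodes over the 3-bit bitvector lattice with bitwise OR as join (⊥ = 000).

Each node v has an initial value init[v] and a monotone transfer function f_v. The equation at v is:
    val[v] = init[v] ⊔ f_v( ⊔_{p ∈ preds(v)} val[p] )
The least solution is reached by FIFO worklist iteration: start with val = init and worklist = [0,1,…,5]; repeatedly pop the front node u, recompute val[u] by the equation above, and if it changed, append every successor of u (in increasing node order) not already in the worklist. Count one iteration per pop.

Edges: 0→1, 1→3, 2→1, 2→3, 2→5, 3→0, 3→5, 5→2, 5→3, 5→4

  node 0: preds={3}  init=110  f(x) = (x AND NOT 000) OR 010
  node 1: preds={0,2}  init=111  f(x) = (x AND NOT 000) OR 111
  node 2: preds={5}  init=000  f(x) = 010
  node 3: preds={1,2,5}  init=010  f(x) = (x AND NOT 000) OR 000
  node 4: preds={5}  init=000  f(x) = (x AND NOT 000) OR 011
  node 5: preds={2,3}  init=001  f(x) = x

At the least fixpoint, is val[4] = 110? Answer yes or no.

Iteration log — 12 steps:
  step 1. node 0  ⊔preds=010  new=110  stable
  step 2. node 1  ⊔preds=110  new=111  stable
  step 3. node 2  ⊔preds=001  new=010  old=000  +wl: 1
  step 4. node 3  ⊔preds=111  new=111  old=010  +wl: 0
  step 5. node 4  ⊔preds=001  new=011  old=000  +wl: 
  step 6. node 5  ⊔preds=111  new=111  old=001  +wl: 2,3,4
  step 7. node 1  ⊔preds=110  new=111  stable
  step 8. node 0  ⊔preds=111  new=111  old=110  +wl: 1
  step 9. node 2  ⊔preds=111  new=010  stable
  step 10. node 3  ⊔preds=111  new=111  stable
  step 11. node 4  ⊔preds=111  new=111  old=011  +wl: 
  step 12. node 1  ⊔preds=111  new=111  stable

Least fixpoint reached:
  node 0: 111
  node 1: 111
  node 2: 010
  node 3: 111
  node 4: 111
  node 5: 111

no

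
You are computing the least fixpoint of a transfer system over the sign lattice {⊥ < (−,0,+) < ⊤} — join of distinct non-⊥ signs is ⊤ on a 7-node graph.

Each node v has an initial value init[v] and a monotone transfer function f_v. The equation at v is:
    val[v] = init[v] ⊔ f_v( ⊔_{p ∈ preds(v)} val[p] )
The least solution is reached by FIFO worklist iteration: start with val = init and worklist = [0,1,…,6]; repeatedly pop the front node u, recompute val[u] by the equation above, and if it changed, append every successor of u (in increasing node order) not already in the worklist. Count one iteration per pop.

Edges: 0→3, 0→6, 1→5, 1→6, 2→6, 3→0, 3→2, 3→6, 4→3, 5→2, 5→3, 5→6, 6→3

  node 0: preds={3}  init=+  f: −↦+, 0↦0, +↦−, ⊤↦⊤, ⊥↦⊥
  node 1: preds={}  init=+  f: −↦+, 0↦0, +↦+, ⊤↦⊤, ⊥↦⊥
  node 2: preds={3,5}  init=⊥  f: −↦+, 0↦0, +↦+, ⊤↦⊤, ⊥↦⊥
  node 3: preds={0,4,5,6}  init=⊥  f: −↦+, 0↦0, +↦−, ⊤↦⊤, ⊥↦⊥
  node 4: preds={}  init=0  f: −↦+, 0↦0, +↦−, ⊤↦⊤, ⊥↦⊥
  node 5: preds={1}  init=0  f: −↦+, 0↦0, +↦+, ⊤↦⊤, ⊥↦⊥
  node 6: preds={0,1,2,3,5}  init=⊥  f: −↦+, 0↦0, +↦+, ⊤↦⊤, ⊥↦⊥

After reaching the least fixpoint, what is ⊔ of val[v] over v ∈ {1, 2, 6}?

⊤

Trace (11 dequeues):
  [1] u=0 | in ⊥ | out + | ==
  [2] u=1 | in ⊥ | out + | ==
  [3] u=2 | in 0 | out 0 | prev ⊥ | push {}
  [4] u=3 | in ⊤ | out ⊤ | prev ⊥ | push {0,2}
  [5] u=4 | in ⊥ | out 0 | ==
  [6] u=5 | in + | out ⊤ | prev 0 | push {3}
  [7] u=6 | in ⊤ | out ⊤ | prev ⊥ | push {}
  [8] u=0 | in ⊤ | out ⊤ | prev + | push {6}
  [9] u=2 | in ⊤ | out ⊤ | prev 0 | push {}
  [10] u=3 | in ⊤ | out ⊤ | ==
  [11] u=6 | in ⊤ | out ⊤ | ==

Converged values:
  [0] ⊤
  [1] +
  [2] ⊤
  [3] ⊤
  [4] 0
  [5] ⊤
  [6] ⊤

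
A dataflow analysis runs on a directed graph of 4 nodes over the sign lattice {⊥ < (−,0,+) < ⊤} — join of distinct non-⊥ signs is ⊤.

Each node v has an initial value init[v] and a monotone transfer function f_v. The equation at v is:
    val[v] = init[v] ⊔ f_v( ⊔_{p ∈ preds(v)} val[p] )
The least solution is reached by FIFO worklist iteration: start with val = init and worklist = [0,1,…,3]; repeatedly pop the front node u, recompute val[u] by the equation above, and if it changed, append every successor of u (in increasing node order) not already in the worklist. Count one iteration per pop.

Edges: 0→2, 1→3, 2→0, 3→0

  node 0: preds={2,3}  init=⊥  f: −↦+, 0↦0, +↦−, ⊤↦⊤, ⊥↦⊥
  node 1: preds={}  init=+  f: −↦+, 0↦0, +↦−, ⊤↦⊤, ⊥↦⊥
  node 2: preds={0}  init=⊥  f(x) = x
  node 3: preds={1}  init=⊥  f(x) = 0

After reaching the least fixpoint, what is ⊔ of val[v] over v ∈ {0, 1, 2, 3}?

Worklist (7 pops):
  #1 pop 0: in=⊥ → ⊥ (no change)
  #2 pop 1: in=⊥ → + (no change)
  #3 pop 2: in=⊥ → ⊥ (no change)
  #4 pop 3: in=+ → 0 (was ⊥); enqueue [0]
  #5 pop 0: in=0 → 0 (was ⊥); enqueue [2]
  #6 pop 2: in=0 → 0 (was ⊥); enqueue [0]
  #7 pop 0: in=0 → 0 (no change)

Fixpoint:
  val[0] = 0
  val[1] = +
  val[2] = 0
  val[3] = 0

⊤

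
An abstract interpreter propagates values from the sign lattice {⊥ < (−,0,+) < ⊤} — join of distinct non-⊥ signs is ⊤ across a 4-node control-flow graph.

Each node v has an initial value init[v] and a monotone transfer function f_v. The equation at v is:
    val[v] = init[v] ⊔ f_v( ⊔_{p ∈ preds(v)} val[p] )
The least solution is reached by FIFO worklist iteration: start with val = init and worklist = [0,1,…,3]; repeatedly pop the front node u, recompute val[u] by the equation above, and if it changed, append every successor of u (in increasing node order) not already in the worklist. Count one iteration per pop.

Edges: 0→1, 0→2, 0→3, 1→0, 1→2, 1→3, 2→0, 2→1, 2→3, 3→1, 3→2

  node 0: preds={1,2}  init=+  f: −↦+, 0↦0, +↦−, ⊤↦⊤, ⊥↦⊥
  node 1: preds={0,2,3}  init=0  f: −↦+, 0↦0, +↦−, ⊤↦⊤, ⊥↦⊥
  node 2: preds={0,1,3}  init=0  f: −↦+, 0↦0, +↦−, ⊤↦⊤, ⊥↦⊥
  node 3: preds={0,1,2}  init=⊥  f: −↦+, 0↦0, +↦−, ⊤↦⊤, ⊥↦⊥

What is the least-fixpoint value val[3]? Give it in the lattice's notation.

⊤

Worklist (7 pops):
  #1 pop 0: in=0 → ⊤ (was +); enqueue []
  #2 pop 1: in=⊤ → ⊤ (was 0); enqueue [0]
  #3 pop 2: in=⊤ → ⊤ (was 0); enqueue [1]
  #4 pop 3: in=⊤ → ⊤ (was ⊥); enqueue [2]
  #5 pop 0: in=⊤ → ⊤ (no change)
  #6 pop 1: in=⊤ → ⊤ (no change)
  #7 pop 2: in=⊤ → ⊤ (no change)

Fixpoint:
  val[0] = ⊤
  val[1] = ⊤
  val[2] = ⊤
  val[3] = ⊤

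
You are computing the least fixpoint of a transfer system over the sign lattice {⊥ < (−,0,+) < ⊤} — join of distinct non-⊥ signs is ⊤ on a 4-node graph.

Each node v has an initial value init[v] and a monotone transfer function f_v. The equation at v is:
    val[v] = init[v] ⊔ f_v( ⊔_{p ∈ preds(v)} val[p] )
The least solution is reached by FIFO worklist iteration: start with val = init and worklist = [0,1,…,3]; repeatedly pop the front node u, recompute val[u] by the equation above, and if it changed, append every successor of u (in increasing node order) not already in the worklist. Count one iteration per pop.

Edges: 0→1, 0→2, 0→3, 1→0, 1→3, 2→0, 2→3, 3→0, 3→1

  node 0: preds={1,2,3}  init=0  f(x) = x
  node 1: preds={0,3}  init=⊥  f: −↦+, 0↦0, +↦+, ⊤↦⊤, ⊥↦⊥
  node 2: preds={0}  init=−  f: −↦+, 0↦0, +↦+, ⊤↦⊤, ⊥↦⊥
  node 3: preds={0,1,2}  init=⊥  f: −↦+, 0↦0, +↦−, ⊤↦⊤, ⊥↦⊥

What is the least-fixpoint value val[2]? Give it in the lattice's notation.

Iteration log — 6 steps:
  step 1. node 0  ⊔preds=−  new=⊤  old=0  +wl: 
  step 2. node 1  ⊔preds=⊤  new=⊤  old=⊥  +wl: 0
  step 3. node 2  ⊔preds=⊤  new=⊤  old=−  +wl: 
  step 4. node 3  ⊔preds=⊤  new=⊤  old=⊥  +wl: 1
  step 5. node 0  ⊔preds=⊤  new=⊤  stable
  step 6. node 1  ⊔preds=⊤  new=⊤  stable

Least fixpoint reached:
  node 0: ⊤
  node 1: ⊤
  node 2: ⊤
  node 3: ⊤

⊤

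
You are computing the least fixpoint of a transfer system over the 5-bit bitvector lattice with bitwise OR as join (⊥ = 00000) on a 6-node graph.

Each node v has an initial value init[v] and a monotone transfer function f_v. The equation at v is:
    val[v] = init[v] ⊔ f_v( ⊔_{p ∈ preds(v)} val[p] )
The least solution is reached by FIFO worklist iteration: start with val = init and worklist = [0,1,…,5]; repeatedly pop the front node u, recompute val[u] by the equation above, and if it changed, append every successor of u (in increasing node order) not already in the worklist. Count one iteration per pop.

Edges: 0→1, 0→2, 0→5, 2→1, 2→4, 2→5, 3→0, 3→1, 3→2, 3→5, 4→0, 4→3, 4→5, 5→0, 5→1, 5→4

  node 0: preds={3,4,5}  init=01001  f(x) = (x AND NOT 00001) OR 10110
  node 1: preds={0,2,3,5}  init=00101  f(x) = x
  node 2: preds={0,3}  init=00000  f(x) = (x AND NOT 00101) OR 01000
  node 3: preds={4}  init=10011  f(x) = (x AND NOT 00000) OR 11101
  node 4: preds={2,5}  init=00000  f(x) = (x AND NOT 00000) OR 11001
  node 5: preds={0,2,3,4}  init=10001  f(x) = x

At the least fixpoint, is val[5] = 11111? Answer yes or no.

Worklist (14 pops):
  #1 pop 0: in=10011 → 11111 (was 01001); enqueue []
  #2 pop 1: in=11111 → 11111 (was 00101); enqueue []
  #3 pop 2: in=11111 → 11010 (was 00000); enqueue [1]
  #4 pop 3: in=00000 → 11111 (was 10011); enqueue [0,2]
  #5 pop 4: in=11011 → 11011 (was 00000); enqueue [3]
  #6 pop 5: in=11111 → 11111 (was 10001); enqueue [4]
  #7 pop 1: in=11111 → 11111 (no change)
  #8 pop 0: in=11111 → 11111 (no change)
  #9 pop 2: in=11111 → 11010 (no change)
  #10 pop 3: in=11011 → 11111 (no change)
  #11 pop 4: in=11111 → 11111 (was 11011); enqueue [0,3,5]
  #12 pop 0: in=11111 → 11111 (no change)
  #13 pop 3: in=11111 → 11111 (no change)
  #14 pop 5: in=11111 → 11111 (no change)

Fixpoint:
  val[0] = 11111
  val[1] = 11111
  val[2] = 11010
  val[3] = 11111
  val[4] = 11111
  val[5] = 11111

yes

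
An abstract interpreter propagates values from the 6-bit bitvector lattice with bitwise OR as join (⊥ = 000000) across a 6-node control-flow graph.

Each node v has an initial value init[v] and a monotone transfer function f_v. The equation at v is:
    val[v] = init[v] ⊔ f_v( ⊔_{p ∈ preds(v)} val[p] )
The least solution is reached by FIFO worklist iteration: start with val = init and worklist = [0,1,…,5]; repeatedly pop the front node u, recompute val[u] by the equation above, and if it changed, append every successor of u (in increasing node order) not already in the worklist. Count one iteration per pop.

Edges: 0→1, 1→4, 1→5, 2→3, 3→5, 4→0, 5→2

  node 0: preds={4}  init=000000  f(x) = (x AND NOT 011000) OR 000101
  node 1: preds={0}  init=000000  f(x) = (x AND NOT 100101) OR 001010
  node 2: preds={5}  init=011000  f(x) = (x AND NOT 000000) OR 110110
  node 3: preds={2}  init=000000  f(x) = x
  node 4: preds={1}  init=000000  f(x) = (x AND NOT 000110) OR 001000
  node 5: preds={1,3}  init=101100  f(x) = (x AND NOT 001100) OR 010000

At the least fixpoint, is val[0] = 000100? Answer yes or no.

Trace (8 dequeues):
  [1] u=0 | in 000000 | out 000101 | prev 000000 | push {}
  [2] u=1 | in 000101 | out 001010 | prev 000000 | push {}
  [3] u=2 | in 101100 | out 111110 | prev 011000 | push {}
  [4] u=3 | in 111110 | out 111110 | prev 000000 | push {}
  [5] u=4 | in 001010 | out 001000 | prev 000000 | push {0}
  [6] u=5 | in 111110 | out 111110 | prev 101100 | push {2}
  [7] u=0 | in 001000 | out 000101 | ==
  [8] u=2 | in 111110 | out 111110 | ==

Converged values:
  [0] 000101
  [1] 001010
  [2] 111110
  [3] 111110
  [4] 001000
  [5] 111110

no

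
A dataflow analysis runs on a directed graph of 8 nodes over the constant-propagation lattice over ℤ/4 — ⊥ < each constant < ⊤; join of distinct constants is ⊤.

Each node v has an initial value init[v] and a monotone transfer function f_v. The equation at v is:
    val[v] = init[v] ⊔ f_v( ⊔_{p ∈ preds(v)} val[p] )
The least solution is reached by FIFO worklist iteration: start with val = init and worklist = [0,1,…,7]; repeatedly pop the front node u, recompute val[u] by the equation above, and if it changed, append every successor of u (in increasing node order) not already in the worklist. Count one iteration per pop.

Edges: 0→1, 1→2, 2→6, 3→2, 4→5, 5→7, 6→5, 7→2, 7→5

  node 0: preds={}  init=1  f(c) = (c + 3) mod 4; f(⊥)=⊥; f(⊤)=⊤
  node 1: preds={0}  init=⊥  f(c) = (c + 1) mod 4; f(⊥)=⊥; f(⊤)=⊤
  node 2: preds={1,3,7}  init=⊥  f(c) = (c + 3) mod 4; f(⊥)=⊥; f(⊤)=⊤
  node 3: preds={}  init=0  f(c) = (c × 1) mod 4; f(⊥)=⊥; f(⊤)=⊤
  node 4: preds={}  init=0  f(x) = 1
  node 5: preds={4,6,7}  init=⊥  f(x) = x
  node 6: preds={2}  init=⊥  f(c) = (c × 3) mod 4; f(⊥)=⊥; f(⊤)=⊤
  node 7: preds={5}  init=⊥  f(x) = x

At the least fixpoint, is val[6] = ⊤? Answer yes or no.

yes

Worklist (10 pops):
  #1 pop 0: in=⊥ → 1 (no change)
  #2 pop 1: in=1 → 2 (was ⊥); enqueue []
  #3 pop 2: in=⊤ → ⊤ (was ⊥); enqueue []
  #4 pop 3: in=⊥ → 0 (no change)
  #5 pop 4: in=⊥ → ⊤ (was 0); enqueue []
  #6 pop 5: in=⊤ → ⊤ (was ⊥); enqueue []
  #7 pop 6: in=⊤ → ⊤ (was ⊥); enqueue [5]
  #8 pop 7: in=⊤ → ⊤ (was ⊥); enqueue [2]
  #9 pop 5: in=⊤ → ⊤ (no change)
  #10 pop 2: in=⊤ → ⊤ (no change)

Fixpoint:
  val[0] = 1
  val[1] = 2
  val[2] = ⊤
  val[3] = 0
  val[4] = ⊤
  val[5] = ⊤
  val[6] = ⊤
  val[7] = ⊤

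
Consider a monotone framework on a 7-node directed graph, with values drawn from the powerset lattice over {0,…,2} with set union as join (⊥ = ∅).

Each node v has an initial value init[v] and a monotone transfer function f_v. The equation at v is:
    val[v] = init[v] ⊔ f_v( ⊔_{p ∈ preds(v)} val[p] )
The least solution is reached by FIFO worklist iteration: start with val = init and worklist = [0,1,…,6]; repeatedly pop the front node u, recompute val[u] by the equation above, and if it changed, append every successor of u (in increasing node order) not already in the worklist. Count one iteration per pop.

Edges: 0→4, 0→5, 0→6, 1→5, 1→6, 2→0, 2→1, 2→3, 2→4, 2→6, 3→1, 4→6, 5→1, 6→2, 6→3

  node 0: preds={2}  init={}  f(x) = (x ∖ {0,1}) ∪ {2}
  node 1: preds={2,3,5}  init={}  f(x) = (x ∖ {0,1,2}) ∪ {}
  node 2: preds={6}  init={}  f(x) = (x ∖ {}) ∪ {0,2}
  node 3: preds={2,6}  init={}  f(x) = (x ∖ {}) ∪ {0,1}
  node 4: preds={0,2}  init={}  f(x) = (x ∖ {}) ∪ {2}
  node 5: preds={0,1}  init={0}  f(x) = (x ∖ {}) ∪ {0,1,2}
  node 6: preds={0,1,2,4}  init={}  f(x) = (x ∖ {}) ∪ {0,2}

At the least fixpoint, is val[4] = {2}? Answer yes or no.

Iteration log — 11 steps:
  step 1. node 0  ⊔preds={}  new={2}  old={}  +wl: 
  step 2. node 1  ⊔preds={0}  new={}  stable
  step 3. node 2  ⊔preds={}  new={0,2}  old={}  +wl: 0,1
  step 4. node 3  ⊔preds={0,2}  new={0,1,2}  old={}  +wl: 
  step 5. node 4  ⊔preds={0,2}  new={0,2}  old={}  +wl: 
  step 6. node 5  ⊔preds={2}  new={0,1,2}  old={0}  +wl: 
  step 7. node 6  ⊔preds={0,2}  new={0,2}  old={}  +wl: 2,3
  step 8. node 0  ⊔preds={0,2}  new={2}  stable
  step 9. node 1  ⊔preds={0,1,2}  new={}  stable
  step 10. node 2  ⊔preds={0,2}  new={0,2}  stable
  step 11. node 3  ⊔preds={0,2}  new={0,1,2}  stable

Least fixpoint reached:
  node 0: {2}
  node 1: {}
  node 2: {0,2}
  node 3: {0,1,2}
  node 4: {0,2}
  node 5: {0,1,2}
  node 6: {0,2}

no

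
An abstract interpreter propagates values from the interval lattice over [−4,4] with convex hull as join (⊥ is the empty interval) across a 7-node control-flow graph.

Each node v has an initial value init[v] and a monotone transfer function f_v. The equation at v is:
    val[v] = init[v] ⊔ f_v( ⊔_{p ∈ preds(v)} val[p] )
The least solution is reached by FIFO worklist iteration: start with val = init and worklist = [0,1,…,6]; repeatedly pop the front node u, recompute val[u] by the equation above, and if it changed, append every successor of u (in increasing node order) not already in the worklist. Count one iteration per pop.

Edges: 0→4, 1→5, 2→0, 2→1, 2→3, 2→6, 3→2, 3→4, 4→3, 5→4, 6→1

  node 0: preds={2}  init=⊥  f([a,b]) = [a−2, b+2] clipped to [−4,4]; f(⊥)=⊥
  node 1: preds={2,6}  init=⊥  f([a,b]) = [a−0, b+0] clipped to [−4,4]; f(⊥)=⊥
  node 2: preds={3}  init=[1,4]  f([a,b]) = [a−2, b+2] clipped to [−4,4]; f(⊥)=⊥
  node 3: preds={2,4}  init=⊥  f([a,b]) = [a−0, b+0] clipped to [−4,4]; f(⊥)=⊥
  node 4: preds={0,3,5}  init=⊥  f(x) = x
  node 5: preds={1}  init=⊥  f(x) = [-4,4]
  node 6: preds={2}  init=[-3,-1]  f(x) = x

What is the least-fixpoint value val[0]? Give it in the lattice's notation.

Trace (27 dequeues):
  [1] u=0 | in [1,4] | out [-1,4] | prev ⊥ | push {}
  [2] u=1 | in [-3,4] | out [-3,4] | prev ⊥ | push {}
  [3] u=2 | in ⊥ | out [1,4] | ==
  [4] u=3 | in [1,4] | out [1,4] | prev ⊥ | push {2}
  [5] u=4 | in [-1,4] | out [-1,4] | prev ⊥ | push {3}
  [6] u=5 | in [-3,4] | out [-4,4] | prev ⊥ | push {4}
  [7] u=6 | in [1,4] | out [-3,4] | prev [-3,-1] | push {1}
  [8] u=2 | in [1,4] | out [-1,4] | prev [1,4] | push {0,6}
  [9] u=3 | in [-1,4] | out [-1,4] | prev [1,4] | push {2}
  [10] u=4 | in [-4,4] | out [-4,4] | prev [-1,4] | push {3}
  [11] u=1 | in [-3,4] | out [-3,4] | ==
  [12] u=0 | in [-1,4] | out [-3,4] | prev [-1,4] | push {4}
  [13] u=6 | in [-1,4] | out [-3,4] | ==
  [14] u=2 | in [-1,4] | out [-3,4] | prev [-1,4] | push {0,1,6}
  [15] u=3 | in [-4,4] | out [-4,4] | prev [-1,4] | push {2}
  [16] u=4 | in [-4,4] | out [-4,4] | ==
  [17] u=0 | in [-3,4] | out [-4,4] | prev [-3,4] | push {4}
  [18] u=1 | in [-3,4] | out [-3,4] | ==
  [19] u=6 | in [-3,4] | out [-3,4] | ==
  [20] u=2 | in [-4,4] | out [-4,4] | prev [-3,4] | push {0,1,3,6}
  [21] u=4 | in [-4,4] | out [-4,4] | ==
  [22] u=0 | in [-4,4] | out [-4,4] | ==
  [23] u=1 | in [-4,4] | out [-4,4] | prev [-3,4] | push {5}
  [24] u=3 | in [-4,4] | out [-4,4] | ==
  [25] u=6 | in [-4,4] | out [-4,4] | prev [-3,4] | push {1}
  [26] u=5 | in [-4,4] | out [-4,4] | ==
  [27] u=1 | in [-4,4] | out [-4,4] | ==

Converged values:
  [0] [-4,4]
  [1] [-4,4]
  [2] [-4,4]
  [3] [-4,4]
  [4] [-4,4]
  [5] [-4,4]
  [6] [-4,4]

[-4,4]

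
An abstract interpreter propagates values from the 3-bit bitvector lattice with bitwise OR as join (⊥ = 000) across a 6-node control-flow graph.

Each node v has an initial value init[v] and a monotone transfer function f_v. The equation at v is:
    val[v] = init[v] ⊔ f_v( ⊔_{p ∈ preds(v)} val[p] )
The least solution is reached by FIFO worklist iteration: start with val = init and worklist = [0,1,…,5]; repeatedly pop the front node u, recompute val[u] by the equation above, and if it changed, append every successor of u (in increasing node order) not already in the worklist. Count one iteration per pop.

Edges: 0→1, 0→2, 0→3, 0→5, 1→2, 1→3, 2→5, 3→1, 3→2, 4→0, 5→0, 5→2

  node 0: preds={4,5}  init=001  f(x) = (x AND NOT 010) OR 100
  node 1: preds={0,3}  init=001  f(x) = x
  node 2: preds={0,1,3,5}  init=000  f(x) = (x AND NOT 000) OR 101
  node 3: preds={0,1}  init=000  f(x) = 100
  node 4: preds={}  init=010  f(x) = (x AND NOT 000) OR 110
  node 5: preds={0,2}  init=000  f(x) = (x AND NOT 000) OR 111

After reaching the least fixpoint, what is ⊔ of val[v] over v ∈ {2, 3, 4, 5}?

Trace (10 dequeues):
  [1] u=0 | in 010 | out 101 | prev 001 | push {}
  [2] u=1 | in 101 | out 101 | prev 001 | push {}
  [3] u=2 | in 101 | out 101 | prev 000 | push {}
  [4] u=3 | in 101 | out 100 | prev 000 | push {1,2}
  [5] u=4 | in 000 | out 110 | prev 010 | push {0}
  [6] u=5 | in 101 | out 111 | prev 000 | push {}
  [7] u=1 | in 101 | out 101 | ==
  [8] u=2 | in 111 | out 111 | prev 101 | push {5}
  [9] u=0 | in 111 | out 101 | ==
  [10] u=5 | in 111 | out 111 | ==

Converged values:
  [0] 101
  [1] 101
  [2] 111
  [3] 100
  [4] 110
  [5] 111

111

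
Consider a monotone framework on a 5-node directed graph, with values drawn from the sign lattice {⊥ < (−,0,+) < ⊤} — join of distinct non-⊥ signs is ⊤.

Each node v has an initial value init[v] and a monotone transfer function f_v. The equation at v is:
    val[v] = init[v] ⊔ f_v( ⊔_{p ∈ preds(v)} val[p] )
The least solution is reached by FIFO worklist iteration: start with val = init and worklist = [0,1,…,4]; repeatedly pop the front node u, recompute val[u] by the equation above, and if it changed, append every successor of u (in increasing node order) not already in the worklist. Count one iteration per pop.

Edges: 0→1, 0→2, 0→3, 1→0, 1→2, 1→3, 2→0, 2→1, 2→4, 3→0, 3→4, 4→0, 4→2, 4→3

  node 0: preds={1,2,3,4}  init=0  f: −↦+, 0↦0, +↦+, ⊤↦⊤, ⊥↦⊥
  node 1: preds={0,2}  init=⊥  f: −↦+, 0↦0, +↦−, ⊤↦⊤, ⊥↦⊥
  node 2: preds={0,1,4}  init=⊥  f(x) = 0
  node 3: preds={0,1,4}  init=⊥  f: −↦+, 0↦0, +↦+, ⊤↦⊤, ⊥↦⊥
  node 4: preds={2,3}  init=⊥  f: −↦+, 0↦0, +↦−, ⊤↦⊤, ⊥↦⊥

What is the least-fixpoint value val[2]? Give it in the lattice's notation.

0

Worklist (9 pops):
  #1 pop 0: in=⊥ → 0 (no change)
  #2 pop 1: in=0 → 0 (was ⊥); enqueue [0]
  #3 pop 2: in=0 → 0 (was ⊥); enqueue [1]
  #4 pop 3: in=0 → 0 (was ⊥); enqueue []
  #5 pop 4: in=0 → 0 (was ⊥); enqueue [2,3]
  #6 pop 0: in=0 → 0 (no change)
  #7 pop 1: in=0 → 0 (no change)
  #8 pop 2: in=0 → 0 (no change)
  #9 pop 3: in=0 → 0 (no change)

Fixpoint:
  val[0] = 0
  val[1] = 0
  val[2] = 0
  val[3] = 0
  val[4] = 0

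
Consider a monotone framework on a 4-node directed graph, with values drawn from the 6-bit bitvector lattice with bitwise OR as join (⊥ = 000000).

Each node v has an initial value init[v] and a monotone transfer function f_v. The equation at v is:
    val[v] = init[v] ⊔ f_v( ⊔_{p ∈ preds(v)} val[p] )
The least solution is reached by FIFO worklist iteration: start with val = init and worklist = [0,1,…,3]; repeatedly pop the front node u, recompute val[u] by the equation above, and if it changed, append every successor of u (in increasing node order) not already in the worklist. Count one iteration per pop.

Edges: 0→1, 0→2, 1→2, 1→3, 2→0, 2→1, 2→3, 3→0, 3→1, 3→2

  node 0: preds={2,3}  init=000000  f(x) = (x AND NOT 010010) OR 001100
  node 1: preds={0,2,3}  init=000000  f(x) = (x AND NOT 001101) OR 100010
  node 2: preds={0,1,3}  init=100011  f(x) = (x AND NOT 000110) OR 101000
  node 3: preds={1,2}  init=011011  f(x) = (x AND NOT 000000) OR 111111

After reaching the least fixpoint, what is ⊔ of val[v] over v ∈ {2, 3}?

Iteration log — 7 steps:
  step 1. node 0  ⊔preds=111011  new=101101  old=000000  +wl: 
  step 2. node 1  ⊔preds=111111  new=110010  old=000000  +wl: 
  step 3. node 2  ⊔preds=111111  new=111011  old=100011  +wl: 0,1
  step 4. node 3  ⊔preds=111011  new=111111  old=011011  +wl: 2
  step 5. node 0  ⊔preds=111111  new=101101  stable
  step 6. node 1  ⊔preds=111111  new=110010  stable
  step 7. node 2  ⊔preds=111111  new=111011  stable

Least fixpoint reached:
  node 0: 101101
  node 1: 110010
  node 2: 111011
  node 3: 111111

111111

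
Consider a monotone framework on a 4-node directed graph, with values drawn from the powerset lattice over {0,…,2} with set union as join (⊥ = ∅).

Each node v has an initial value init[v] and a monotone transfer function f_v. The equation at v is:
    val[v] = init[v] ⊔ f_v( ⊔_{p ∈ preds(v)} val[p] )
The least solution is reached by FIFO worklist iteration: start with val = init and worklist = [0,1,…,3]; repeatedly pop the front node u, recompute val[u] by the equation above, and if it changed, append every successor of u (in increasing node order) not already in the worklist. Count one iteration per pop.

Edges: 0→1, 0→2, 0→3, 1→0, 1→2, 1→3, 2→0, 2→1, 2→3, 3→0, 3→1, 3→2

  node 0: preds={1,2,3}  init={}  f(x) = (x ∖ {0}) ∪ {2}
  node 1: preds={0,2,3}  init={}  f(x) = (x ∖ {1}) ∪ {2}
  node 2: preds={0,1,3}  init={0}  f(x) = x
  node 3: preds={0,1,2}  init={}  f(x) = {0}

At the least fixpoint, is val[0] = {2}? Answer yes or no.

yes

Worklist (7 pops):
  #1 pop 0: in={0} → {2} (was {}); enqueue []
  #2 pop 1: in={0,2} → {0,2} (was {}); enqueue [0]
  #3 pop 2: in={0,2} → {0,2} (was {0}); enqueue [1]
  #4 pop 3: in={0,2} → {0} (was {}); enqueue [2]
  #5 pop 0: in={0,2} → {2} (no change)
  #6 pop 1: in={0,2} → {0,2} (no change)
  #7 pop 2: in={0,2} → {0,2} (no change)

Fixpoint:
  val[0] = {2}
  val[1] = {0,2}
  val[2] = {0,2}
  val[3] = {0}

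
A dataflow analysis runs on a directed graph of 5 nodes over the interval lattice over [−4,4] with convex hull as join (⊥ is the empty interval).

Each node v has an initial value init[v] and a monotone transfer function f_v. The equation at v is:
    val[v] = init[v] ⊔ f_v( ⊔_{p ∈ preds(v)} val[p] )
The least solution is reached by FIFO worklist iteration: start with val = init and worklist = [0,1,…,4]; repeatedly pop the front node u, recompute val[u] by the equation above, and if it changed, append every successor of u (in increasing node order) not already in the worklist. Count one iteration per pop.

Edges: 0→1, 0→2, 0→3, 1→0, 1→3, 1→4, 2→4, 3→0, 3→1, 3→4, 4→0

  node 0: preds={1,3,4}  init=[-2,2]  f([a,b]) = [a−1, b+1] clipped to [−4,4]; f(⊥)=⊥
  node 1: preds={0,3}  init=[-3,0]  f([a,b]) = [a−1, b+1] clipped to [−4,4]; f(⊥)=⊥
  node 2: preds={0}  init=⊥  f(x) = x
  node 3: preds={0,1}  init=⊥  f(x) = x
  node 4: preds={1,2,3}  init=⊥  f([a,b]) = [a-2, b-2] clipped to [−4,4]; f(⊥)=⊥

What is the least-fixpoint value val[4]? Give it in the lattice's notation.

Trace (13 dequeues):
  [1] u=0 | in [-3,0] | out [-4,2] | prev [-2,2] | push {}
  [2] u=1 | in [-4,2] | out [-4,3] | prev [-3,0] | push {0}
  [3] u=2 | in [-4,2] | out [-4,2] | prev ⊥ | push {}
  [4] u=3 | in [-4,3] | out [-4,3] | prev ⊥ | push {1}
  [5] u=4 | in [-4,3] | out [-4,1] | prev ⊥ | push {}
  [6] u=0 | in [-4,3] | out [-4,4] | prev [-4,2] | push {2,3}
  [7] u=1 | in [-4,4] | out [-4,4] | prev [-4,3] | push {0,4}
  [8] u=2 | in [-4,4] | out [-4,4] | prev [-4,2] | push {}
  [9] u=3 | in [-4,4] | out [-4,4] | prev [-4,3] | push {1}
  [10] u=0 | in [-4,4] | out [-4,4] | ==
  [11] u=4 | in [-4,4] | out [-4,2] | prev [-4,1] | push {0}
  [12] u=1 | in [-4,4] | out [-4,4] | ==
  [13] u=0 | in [-4,4] | out [-4,4] | ==

Converged values:
  [0] [-4,4]
  [1] [-4,4]
  [2] [-4,4]
  [3] [-4,4]
  [4] [-4,2]

[-4,2]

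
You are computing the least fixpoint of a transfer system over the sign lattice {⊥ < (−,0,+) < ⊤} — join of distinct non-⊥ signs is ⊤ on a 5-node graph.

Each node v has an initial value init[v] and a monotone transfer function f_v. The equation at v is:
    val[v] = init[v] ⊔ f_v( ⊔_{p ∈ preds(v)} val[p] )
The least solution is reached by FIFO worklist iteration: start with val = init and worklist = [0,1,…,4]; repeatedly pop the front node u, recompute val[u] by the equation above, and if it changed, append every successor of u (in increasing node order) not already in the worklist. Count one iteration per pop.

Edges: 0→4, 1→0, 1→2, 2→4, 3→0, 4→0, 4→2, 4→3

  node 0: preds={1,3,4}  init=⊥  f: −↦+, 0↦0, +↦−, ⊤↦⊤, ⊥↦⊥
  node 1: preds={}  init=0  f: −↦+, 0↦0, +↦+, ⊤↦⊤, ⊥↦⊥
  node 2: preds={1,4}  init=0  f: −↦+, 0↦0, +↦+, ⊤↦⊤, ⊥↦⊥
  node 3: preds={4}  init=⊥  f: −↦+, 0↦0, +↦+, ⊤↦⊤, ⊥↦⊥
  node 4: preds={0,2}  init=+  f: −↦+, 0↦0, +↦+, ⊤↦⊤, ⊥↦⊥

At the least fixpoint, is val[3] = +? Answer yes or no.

Iteration log — 9 steps:
  step 1. node 0  ⊔preds=⊤  new=⊤  old=⊥  +wl: 
  step 2. node 1  ⊔preds=⊥  new=0  stable
  step 3. node 2  ⊔preds=⊤  new=⊤  old=0  +wl: 
  step 4. node 3  ⊔preds=+  new=+  old=⊥  +wl: 0
  step 5. node 4  ⊔preds=⊤  new=⊤  old=+  +wl: 2,3
  step 6. node 0  ⊔preds=⊤  new=⊤  stable
  step 7. node 2  ⊔preds=⊤  new=⊤  stable
  step 8. node 3  ⊔preds=⊤  new=⊤  old=+  +wl: 0
  step 9. node 0  ⊔preds=⊤  new=⊤  stable

Least fixpoint reached:
  node 0: ⊤
  node 1: 0
  node 2: ⊤
  node 3: ⊤
  node 4: ⊤

no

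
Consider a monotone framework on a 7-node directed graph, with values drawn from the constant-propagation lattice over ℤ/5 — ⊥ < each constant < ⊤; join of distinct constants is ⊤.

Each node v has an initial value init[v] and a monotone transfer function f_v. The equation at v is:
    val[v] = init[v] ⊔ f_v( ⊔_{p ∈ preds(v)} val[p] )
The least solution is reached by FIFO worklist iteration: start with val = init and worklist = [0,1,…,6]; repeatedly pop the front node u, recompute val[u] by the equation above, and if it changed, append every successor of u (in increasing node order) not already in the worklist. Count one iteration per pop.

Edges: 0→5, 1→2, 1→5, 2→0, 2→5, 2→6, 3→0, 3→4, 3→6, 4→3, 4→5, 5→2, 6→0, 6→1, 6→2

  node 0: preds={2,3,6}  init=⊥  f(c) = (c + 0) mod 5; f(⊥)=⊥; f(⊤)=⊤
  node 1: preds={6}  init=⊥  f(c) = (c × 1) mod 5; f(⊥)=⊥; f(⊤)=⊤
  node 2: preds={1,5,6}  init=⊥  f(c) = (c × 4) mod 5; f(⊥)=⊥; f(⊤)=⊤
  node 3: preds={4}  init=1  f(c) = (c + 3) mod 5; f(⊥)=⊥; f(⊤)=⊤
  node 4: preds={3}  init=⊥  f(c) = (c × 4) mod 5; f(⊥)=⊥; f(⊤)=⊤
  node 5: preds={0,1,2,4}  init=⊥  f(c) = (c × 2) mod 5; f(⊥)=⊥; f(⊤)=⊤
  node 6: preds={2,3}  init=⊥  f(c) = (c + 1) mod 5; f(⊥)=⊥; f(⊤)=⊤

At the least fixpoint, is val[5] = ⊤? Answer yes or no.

Trace (20 dequeues):
  [1] u=0 | in 1 | out 1 | prev ⊥ | push {}
  [2] u=1 | in ⊥ | out ⊥ | ==
  [3] u=2 | in ⊥ | out ⊥ | ==
  [4] u=3 | in ⊥ | out 1 | ==
  [5] u=4 | in 1 | out 4 | prev ⊥ | push {3}
  [6] u=5 | in ⊤ | out ⊤ | prev ⊥ | push {2}
  [7] u=6 | in 1 | out 2 | prev ⊥ | push {0,1}
  [8] u=3 | in 4 | out ⊤ | prev 1 | push {4,6}
  [9] u=2 | in ⊤ | out ⊤ | prev ⊥ | push {5}
  [10] u=0 | in ⊤ | out ⊤ | prev 1 | push {}
  [11] u=1 | in 2 | out 2 | prev ⊥ | push {2}
  [12] u=4 | in ⊤ | out ⊤ | prev 4 | push {3}
  [13] u=6 | in ⊤ | out ⊤ | prev 2 | push {0,1}
  [14] u=5 | in ⊤ | out ⊤ | ==
  [15] u=2 | in ⊤ | out ⊤ | ==
  [16] u=3 | in ⊤ | out ⊤ | ==
  [17] u=0 | in ⊤ | out ⊤ | ==
  [18] u=1 | in ⊤ | out ⊤ | prev 2 | push {2,5}
  [19] u=2 | in ⊤ | out ⊤ | ==
  [20] u=5 | in ⊤ | out ⊤ | ==

Converged values:
  [0] ⊤
  [1] ⊤
  [2] ⊤
  [3] ⊤
  [4] ⊤
  [5] ⊤
  [6] ⊤

yes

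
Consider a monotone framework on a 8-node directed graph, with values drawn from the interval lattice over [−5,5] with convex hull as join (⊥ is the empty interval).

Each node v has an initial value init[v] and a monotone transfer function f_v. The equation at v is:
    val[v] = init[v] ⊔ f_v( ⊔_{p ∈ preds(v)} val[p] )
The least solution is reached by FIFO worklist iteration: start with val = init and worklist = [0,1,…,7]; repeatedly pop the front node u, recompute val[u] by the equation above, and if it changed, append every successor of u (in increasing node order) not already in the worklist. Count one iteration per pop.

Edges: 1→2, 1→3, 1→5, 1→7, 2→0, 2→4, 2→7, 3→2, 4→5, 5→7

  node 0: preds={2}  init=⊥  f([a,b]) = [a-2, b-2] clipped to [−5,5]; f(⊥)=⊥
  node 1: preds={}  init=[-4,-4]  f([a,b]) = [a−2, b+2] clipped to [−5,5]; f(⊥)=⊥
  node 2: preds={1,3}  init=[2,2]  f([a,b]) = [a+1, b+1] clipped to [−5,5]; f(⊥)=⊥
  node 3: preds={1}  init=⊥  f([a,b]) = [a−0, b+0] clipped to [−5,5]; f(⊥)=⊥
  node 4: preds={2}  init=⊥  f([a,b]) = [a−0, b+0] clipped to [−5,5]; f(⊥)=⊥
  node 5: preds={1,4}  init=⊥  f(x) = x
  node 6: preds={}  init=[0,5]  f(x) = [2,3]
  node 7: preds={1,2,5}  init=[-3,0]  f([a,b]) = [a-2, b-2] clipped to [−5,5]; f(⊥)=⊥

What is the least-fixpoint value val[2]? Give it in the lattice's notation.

[-3,2]

Iteration log — 10 steps:
  step 1. node 0  ⊔preds=[2,2]  new=[0,0]  old=⊥  +wl: 
  step 2. node 1  ⊔preds=⊥  new=[-4,-4]  stable
  step 3. node 2  ⊔preds=[-4,-4]  new=[-3,2]  old=[2,2]  +wl: 0
  step 4. node 3  ⊔preds=[-4,-4]  new=[-4,-4]  old=⊥  +wl: 2
  step 5. node 4  ⊔preds=[-3,2]  new=[-3,2]  old=⊥  +wl: 
  step 6. node 5  ⊔preds=[-4,2]  new=[-4,2]  old=⊥  +wl: 
  step 7. node 6  ⊔preds=⊥  new=[0,5]  stable
  step 8. node 7  ⊔preds=[-4,2]  new=[-5,0]  old=[-3,0]  +wl: 
  step 9. node 0  ⊔preds=[-3,2]  new=[-5,0]  old=[0,0]  +wl: 
  step 10. node 2  ⊔preds=[-4,-4]  new=[-3,2]  stable

Least fixpoint reached:
  node 0: [-5,0]
  node 1: [-4,-4]
  node 2: [-3,2]
  node 3: [-4,-4]
  node 4: [-3,2]
  node 5: [-4,2]
  node 6: [0,5]
  node 7: [-5,0]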